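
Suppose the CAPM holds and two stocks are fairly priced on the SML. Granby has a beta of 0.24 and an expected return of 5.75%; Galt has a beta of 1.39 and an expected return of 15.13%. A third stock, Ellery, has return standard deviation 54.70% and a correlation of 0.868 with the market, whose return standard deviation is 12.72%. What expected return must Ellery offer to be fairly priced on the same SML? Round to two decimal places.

MRP = (15.13% − 5.75%) / (1.39 − 0.24) = 8.1565%
R_f = 5.75% − 0.24 × 8.1565% = 3.7924%
β_Ellery = ρ·σ_i/σ_m = 0.868 × 54.70 / 12.72 = 3.7327
E(R_Ellery) = R_f + β × MRP = 3.7924% + 3.7327 × 8.1565% = 34.24%

34.24%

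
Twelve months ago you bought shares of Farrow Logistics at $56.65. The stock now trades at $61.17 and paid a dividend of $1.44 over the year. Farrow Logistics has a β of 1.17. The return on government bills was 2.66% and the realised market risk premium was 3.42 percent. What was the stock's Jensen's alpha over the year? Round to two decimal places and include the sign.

+3.86%

Realised HPR = (P1 + D1 − P0) / P0 = (61.17 + 1.44 − 56.65) / 56.65 = 5.96 / 56.65 = 10.5207%
CAPM required = R_f + β·MRP = 2.66% + 1.17 × 3.42% = 6.6614%
α = realised − required = 10.5207% − 6.6614% = +3.86%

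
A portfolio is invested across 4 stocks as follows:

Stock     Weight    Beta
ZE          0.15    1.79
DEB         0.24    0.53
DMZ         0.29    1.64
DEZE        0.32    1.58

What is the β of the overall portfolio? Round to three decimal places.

1.377

β_P = Σ w_i β_i = 0.15×1.79 + 0.24×0.53 + 0.29×1.64 + 0.32×1.58 = 1.3769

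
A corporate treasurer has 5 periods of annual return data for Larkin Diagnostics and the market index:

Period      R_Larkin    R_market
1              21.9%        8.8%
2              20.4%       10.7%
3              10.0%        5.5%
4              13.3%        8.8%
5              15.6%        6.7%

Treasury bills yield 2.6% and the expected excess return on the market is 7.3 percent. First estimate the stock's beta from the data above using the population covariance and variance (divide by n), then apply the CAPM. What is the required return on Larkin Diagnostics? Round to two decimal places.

15.83%

Mean R_i = (21.9 + 20.4 + 10.0 + 13.3 + 15.6) / 5 = 16.2400%
Mean R_m = (8.8 + 10.7 + 5.5 + 8.8 + 6.7) / 5 = 8.1000%
Σ(R_i − R̄_i)(R_m − R̄_m) = 29.8400  ⇒  Cov = 29.8400 / 5 = 5.9680
Σ(R_m − R̄_m)² = 16.4600  ⇒  Var(R_m) = 16.4600 / 5 = 3.2920
β = Cov / Var(R_m) = 5.9680 / 3.2920 = 1.8129
E(R) = R_f + β × MRP = 2.6% + 1.8129 × 7.3% = 15.83%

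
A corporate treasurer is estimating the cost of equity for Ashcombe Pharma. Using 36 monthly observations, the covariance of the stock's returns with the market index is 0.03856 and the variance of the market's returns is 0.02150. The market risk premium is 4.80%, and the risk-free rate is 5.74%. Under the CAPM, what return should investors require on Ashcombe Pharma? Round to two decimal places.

14.35%

β = Cov(R_i, R_m) / Var(R_m) = 0.03856 / 0.02150 = 1.7935
E(R) = R_f + β × MRP = 5.74% + 1.7935 × 4.80% = 14.35%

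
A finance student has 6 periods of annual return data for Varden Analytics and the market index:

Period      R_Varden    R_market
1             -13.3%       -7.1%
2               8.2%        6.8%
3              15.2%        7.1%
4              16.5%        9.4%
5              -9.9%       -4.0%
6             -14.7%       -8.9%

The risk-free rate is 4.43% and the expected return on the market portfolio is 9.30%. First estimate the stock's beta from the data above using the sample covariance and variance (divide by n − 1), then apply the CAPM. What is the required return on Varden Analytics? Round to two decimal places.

Mean R_i = (-13.3 + 8.2 + 15.2 + 16.5 − 9.9 − 14.7) / 6 = 0.3333%
Mean R_m = (-7.1 + 6.8 + 7.1 + 9.4 − 4.0 − 8.9) / 6 = 0.5500%
Σ(R_i − R̄_i)(R_m − R̄_m) = 582.5400  ⇒  Cov = 582.5400 / 5 = 116.5080
Σ(R_m − R̄_m)² = 328.8150  ⇒  Var(R_m) = 328.8150 / 5 = 65.7630
β = Cov / Var(R_m) = 116.5080 / 65.7630 = 1.7716
MRP = 9.30% − 4.43% = 4.87%
E(R) = R_f + β × MRP = 4.43% + 1.7716 × 4.87% = 13.06%

13.06%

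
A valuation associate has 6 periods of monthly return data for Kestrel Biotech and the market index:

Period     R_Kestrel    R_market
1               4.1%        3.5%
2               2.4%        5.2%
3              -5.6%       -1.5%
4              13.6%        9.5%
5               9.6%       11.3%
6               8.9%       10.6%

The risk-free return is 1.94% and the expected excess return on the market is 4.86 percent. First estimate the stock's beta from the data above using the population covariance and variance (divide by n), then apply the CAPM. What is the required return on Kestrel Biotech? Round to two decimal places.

Mean R_i = (4.1 + 2.4 − 5.6 + 13.6 + 9.6 + 8.9) / 6 = 5.5000%
Mean R_m = (3.5 + 5.2 − 1.5 + 9.5 + 11.3 + 10.6) / 6 = 6.4333%
Σ(R_i − R̄_i)(R_m − R̄_m) = 154.9500  ⇒  Cov = 154.9500 / 6 = 25.8250
Σ(R_m − R̄_m)² = 123.5133  ⇒  Var(R_m) = 123.5133 / 6 = 20.5856
β = Cov / Var(R_m) = 25.8250 / 20.5856 = 1.2545
E(R) = R_f + β × MRP = 1.94% + 1.2545 × 4.86% = 8.04%

8.04%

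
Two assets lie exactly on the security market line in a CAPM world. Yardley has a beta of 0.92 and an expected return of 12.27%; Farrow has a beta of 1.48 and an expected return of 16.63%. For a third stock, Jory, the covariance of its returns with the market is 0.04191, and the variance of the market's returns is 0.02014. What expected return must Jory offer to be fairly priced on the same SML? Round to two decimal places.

21.31%

MRP = (16.63% − 12.27%) / (1.48 − 0.92) = 7.7857%
R_f = 12.27% − 0.92 × 7.7857% = 5.1072%
β_Jory = Cov / Var(R_m) = 0.04191 / 0.02014 = 2.0809
E(R_Jory) = R_f + β × MRP = 5.1072% + 2.0809 × 7.7857% = 21.31%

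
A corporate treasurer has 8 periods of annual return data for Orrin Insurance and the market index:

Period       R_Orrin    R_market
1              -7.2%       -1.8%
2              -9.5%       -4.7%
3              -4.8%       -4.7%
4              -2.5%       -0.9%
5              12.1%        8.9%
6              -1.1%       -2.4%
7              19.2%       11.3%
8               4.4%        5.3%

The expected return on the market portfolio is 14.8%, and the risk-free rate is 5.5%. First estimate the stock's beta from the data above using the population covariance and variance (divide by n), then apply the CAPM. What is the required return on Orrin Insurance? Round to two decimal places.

Mean R_i = (-7.2 − 9.5 − 4.8 − 2.5 + 12.1 − 1.1 + 19.2 + 4.4) / 8 = 1.3250%
Mean R_m = (-1.8 − 4.7 − 4.7 − 0.9 + 8.9 − 2.4 + 11.3 + 5.3) / 8 = 1.3750%
Σ(R_i − R̄_i)(R_m − R̄_m) = 418.4550  ⇒  Cov = 418.4550 / 8 = 52.3069
Σ(R_m − R̄_m)² = 273.8550  ⇒  Var(R_m) = 273.8550 / 8 = 34.2319
β = Cov / Var(R_m) = 52.3069 / 34.2319 = 1.5280
MRP = 14.8% − 5.5% = 9.30%
E(R) = R_f + β × MRP = 5.5% + 1.5280 × 9.3% = 19.71%

19.71%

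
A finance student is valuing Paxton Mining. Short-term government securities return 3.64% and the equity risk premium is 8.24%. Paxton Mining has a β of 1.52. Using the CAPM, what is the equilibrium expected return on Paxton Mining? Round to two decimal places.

E(R) = R_f + β × MRP = 3.64% + 1.52 × 8.24% = 16.16%

16.16%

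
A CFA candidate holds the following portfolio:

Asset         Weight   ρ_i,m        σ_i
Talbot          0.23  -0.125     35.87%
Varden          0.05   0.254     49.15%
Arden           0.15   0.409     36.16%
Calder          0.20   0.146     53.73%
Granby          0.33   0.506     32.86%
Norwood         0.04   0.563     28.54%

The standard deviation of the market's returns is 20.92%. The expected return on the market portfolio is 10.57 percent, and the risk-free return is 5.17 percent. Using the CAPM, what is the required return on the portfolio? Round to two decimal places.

7.62%

β_Talbot = -0.125 × 35.87% / 20.92% = -0.2143
β_Varden = 0.254 × 49.15% / 20.92% = 0.5968
β_Arden = 0.409 × 36.16% / 20.92% = 0.7070
β_Calder = 0.146 × 53.73% / 20.92% = 0.3750
β_Granby = 0.506 × 32.86% / 20.92% = 0.7948
β_Norwood = 0.563 × 28.54% / 20.92% = 0.7681
β_P = Σ w_i β_i = 0.23×-0.2143 + 0.05×0.5968 + 0.15×0.7070 + 0.20×0.3750 + 0.33×0.7948 + 0.04×0.7681 = 0.4546
MRP = 10.57% − 5.17% = 5.40%
E(R_P) = R_f + β_P × MRP = 5.17% + 0.4546 × 5.40% = 7.62%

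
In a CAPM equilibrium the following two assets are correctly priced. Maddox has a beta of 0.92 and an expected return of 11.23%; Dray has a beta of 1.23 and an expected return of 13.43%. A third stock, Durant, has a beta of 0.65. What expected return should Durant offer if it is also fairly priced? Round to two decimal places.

MRP (SML slope) = (13.43% − 11.23%) / (1.23 − 0.92) = 2.20% / 0.31 = 7.0968%
R_f (intercept) = 11.23% − 0.92 × 7.0968% = 4.7009%
E(R_Durant) = R_f + β × MRP = 4.7009% + 0.65 × 7.0968% = 9.31%

9.31%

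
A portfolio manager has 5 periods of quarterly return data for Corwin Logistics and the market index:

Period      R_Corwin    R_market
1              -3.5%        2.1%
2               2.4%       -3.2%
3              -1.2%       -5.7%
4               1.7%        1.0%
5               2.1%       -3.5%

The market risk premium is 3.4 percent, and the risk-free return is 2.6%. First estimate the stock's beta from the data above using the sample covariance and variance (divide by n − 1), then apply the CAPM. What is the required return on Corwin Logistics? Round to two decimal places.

1.73%

Mean R_i = (-3.5 + 2.4 − 1.2 + 1.7 + 2.1) / 5 = 0.3000%
Mean R_m = (2.1 − 3.2 − 5.7 + 1.0 − 3.5) / 5 = -1.8600%
Σ(R_i − R̄_i)(R_m − R̄_m) = -11.0500  ⇒  Cov = -11.0500 / 4 = -2.7625
Σ(R_m − R̄_m)² = 43.0920  ⇒  Var(R_m) = 43.0920 / 4 = 10.7730
β = Cov / Var(R_m) = -2.7625 / 10.7730 = -0.2564
E(R) = R_f + β × MRP = 2.6% + -0.2564 × 3.4% = 1.73%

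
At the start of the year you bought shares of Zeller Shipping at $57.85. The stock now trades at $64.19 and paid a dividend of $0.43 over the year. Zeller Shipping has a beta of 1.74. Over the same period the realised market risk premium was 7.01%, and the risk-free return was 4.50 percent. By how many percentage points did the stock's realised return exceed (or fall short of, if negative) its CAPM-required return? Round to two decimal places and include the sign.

Realised HPR = (P1 + D1 − P0) / P0 = (64.19 + 0.43 − 57.85) / 57.85 = 6.77 / 57.85 = 11.7027%
CAPM required = R_f + β·MRP = 4.50% + 1.74 × 7.01% = 16.6974%
α = realised − required = 11.7027% − 16.6974% = -4.99%

-4.99%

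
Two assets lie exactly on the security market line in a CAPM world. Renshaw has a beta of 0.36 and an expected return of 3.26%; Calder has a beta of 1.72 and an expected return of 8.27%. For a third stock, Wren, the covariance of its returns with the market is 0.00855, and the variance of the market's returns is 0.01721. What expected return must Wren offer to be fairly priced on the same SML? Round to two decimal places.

3.76%

MRP = (8.27% − 3.26%) / (1.72 − 0.36) = 3.6838%
R_f = 3.26% − 0.36 × 3.6838% = 1.9338%
β_Wren = Cov / Var(R_m) = 0.00855 / 0.01721 = 0.4968
E(R_Wren) = R_f + β × MRP = 1.9338% + 0.4968 × 3.6838% = 3.76%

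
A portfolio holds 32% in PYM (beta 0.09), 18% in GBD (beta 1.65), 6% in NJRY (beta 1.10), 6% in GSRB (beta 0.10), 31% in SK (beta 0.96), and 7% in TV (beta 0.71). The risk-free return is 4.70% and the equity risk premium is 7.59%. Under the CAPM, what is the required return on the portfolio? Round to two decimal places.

10.36%

β_P = Σ w_i β_i = 0.32×0.09 + 0.18×1.65 + 0.06×1.10 + 0.06×0.10 + 0.31×0.96 + 0.07×0.71 = 0.7451
E(R_P) = R_f + β_P × MRP = 4.70% + 0.7451 × 7.59% = 10.36%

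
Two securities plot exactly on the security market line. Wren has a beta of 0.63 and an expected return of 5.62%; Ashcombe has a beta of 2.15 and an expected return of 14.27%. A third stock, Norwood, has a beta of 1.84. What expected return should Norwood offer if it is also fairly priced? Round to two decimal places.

MRP (SML slope) = (14.27% − 5.62%) / (2.15 − 0.63) = 8.65% / 1.52 = 5.6908%
R_f (intercept) = 5.62% − 0.63 × 5.6908% = 2.0348%
E(R_Norwood) = R_f + β × MRP = 2.0348% + 1.84 × 5.6908% = 12.51%

12.51%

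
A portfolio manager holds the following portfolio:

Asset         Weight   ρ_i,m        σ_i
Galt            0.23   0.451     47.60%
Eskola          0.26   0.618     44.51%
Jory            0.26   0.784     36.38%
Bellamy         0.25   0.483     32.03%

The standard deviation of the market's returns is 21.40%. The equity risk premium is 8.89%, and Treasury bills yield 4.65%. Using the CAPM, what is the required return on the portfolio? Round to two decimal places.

β_Galt = 0.451 × 47.60% / 21.40% = 1.0032
β_Eskola = 0.618 × 44.51% / 21.40% = 1.2854
β_Jory = 0.784 × 36.38% / 21.40% = 1.3328
β_Bellamy = 0.483 × 32.03% / 21.40% = 0.7229
β_P = Σ w_i β_i = 0.23×1.0032 + 0.26×1.2854 + 0.26×1.3328 + 0.25×0.7229 = 1.0922
E(R_P) = R_f + β_P × MRP = 4.65% + 1.0922 × 8.89% = 14.36%

14.36%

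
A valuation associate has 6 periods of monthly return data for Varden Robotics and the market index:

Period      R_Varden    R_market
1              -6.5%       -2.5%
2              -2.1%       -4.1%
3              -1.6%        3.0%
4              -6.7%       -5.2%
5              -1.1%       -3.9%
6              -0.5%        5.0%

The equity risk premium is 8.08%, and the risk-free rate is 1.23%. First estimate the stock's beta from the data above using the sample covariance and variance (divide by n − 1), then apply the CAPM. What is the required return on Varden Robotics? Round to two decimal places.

Mean R_i = (-6.5 − 2.1 − 1.6 − 6.7 − 1.1 − 0.5) / 6 = -3.0833%
Mean R_m = (-2.5 − 4.1 + 3.0 − 5.2 − 3.9 + 5.0) / 6 = -1.2833%
Σ(R_i − R̄_i)(R_m − R̄_m) = 32.9483  ⇒  Cov = 32.9483 / 5 = 6.5897
Σ(R_m − R̄_m)² = 89.4283  ⇒  Var(R_m) = 89.4283 / 5 = 17.8857
β = Cov / Var(R_m) = 6.5897 / 17.8857 = 0.3684
E(R) = R_f + β × MRP = 1.23% + 0.3684 × 8.08% = 4.21%

4.21%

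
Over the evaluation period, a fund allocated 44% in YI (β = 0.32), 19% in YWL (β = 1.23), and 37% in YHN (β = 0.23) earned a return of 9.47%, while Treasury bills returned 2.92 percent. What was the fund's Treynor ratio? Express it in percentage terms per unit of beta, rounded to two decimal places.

14.25%

β_P = 0.44×0.32 + 0.19×1.23 + 0.37×0.23 = 0.4596
Treynor = (R_P − R_f) / β_P = (9.47% − 2.92%) / 0.4596 = 6.55% / 0.4596 = 14.25%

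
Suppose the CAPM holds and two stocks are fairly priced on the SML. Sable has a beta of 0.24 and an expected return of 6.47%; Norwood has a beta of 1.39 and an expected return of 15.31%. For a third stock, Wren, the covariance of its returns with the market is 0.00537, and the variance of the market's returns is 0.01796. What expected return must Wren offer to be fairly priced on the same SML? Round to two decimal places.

MRP = (15.31% − 6.47%) / (1.39 − 0.24) = 7.6870%
R_f = 6.47% − 0.24 × 7.6870% = 4.6251%
β_Wren = Cov / Var(R_m) = 0.00537 / 0.01796 = 0.2990
E(R_Wren) = R_f + β × MRP = 4.6251% + 0.2990 × 7.6870% = 6.92%

6.92%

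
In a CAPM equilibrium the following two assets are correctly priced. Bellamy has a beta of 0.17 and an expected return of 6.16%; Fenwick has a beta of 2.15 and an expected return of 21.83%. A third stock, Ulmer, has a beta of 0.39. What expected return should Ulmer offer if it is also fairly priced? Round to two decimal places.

MRP (SML slope) = (21.83% − 6.16%) / (2.15 − 0.17) = 15.67% / 1.98 = 7.9141%
R_f (intercept) = 6.16% − 0.17 × 7.9141% = 4.8146%
E(R_Ulmer) = R_f + β × MRP = 4.8146% + 0.39 × 7.9141% = 7.90%

7.90%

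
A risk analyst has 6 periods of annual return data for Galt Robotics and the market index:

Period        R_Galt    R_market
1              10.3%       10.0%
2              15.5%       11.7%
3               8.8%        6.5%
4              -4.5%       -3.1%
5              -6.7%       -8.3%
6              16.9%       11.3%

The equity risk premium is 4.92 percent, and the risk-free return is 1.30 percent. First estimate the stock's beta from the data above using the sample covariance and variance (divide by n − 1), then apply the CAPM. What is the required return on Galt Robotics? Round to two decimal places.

7.05%

Mean R_i = (10.3 + 15.5 + 8.8 − 4.5 − 6.7 + 16.9) / 6 = 6.7167%
Mean R_m = (10.0 + 11.7 + 6.5 − 3.1 − 8.3 + 11.3) / 6 = 4.6833%
Σ(R_i − R̄_i)(R_m − R̄_m) = 413.3417  ⇒  Cov = 413.3417 / 5 = 82.6683
Σ(R_m − R̄_m)² = 353.7283  ⇒  Var(R_m) = 353.7283 / 5 = 70.7457
β = Cov / Var(R_m) = 82.6683 / 70.7457 = 1.1685
E(R) = R_f + β × MRP = 1.30% + 1.1685 × 4.92% = 7.05%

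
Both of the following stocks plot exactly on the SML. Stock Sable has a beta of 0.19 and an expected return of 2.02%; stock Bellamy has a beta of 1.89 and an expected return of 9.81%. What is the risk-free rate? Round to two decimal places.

1.15%

Both satisfy E(R) = R_f + β·MRP, so the slope of the SML is
MRP = (9.81% − 2.02%) / (1.89 − 0.19) = 7.79% / 1.70 = 4.5824%
R_f = E(R_Sable) − β_Sable·MRP = 2.02% − 0.19 × 4.5824% = 1.1493%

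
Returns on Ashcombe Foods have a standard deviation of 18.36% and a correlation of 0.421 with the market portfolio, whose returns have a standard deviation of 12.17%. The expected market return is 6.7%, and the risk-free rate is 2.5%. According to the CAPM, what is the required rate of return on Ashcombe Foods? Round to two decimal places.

5.17%

β = ρ × σ_i / σ_m = 0.421 × 18.36% / 12.17% = 0.6351
MRP = 6.7% − 2.5% = 4.20%
E(R) = 2.5% + 0.6351 × 4.2% = 5.17%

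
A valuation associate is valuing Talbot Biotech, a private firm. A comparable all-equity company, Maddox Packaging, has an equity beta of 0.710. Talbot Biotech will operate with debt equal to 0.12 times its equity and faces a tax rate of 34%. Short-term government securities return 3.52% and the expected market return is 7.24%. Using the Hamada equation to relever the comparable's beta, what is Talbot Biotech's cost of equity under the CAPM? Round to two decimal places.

β_L = β_U × [1 + (1 − t)(D/E)] = 0.710 × [1 + (1 − 0.34) × 0.12]
    = 0.710 × [1 + 0.66 × 0.12] = 0.710 × 1.0792 = 0.7662
MRP = 7.24% − 3.52% = 3.72%
E(R) = R_f + β_L × MRP = 3.52% + 0.7662 × 3.72% = 6.37%

6.37%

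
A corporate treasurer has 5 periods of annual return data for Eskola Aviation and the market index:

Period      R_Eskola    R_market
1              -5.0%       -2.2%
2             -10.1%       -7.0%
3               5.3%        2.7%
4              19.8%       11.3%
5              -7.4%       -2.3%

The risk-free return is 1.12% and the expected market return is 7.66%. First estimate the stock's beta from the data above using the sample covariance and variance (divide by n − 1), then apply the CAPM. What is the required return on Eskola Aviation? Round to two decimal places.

12.50%

Mean R_i = (-5.0 − 10.1 + 5.3 + 19.8 − 7.4) / 5 = 0.5200%
Mean R_m = (-2.2 − 7.0 + 2.7 + 11.3 − 2.3) / 5 = 0.5000%
Σ(R_i − R̄_i)(R_m − R̄_m) = 335.4700  ⇒  Cov = 335.4700 / 4 = 83.8675
Σ(R_m − R̄_m)² = 192.8600  ⇒  Var(R_m) = 192.8600 / 4 = 48.2150
β = Cov / Var(R_m) = 83.8675 / 48.2150 = 1.7394
MRP = 7.66% − 1.12% = 6.54%
E(R) = R_f + β × MRP = 1.12% + 1.7394 × 6.54% = 12.50%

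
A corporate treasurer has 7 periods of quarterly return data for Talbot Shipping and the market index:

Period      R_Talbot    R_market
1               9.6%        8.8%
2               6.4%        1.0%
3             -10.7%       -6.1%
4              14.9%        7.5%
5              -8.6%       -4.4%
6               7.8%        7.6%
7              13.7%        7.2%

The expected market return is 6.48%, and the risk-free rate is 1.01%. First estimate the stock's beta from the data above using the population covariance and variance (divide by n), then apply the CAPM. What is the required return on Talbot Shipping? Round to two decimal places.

Mean R_i = (9.6 + 6.4 − 10.7 + 14.9 − 8.6 + 7.8 + 13.7) / 7 = 4.7286%
Mean R_m = (8.8 + 1.0 − 6.1 + 7.5 − 4.4 + 7.6 + 7.2) / 7 = 3.0857%
Σ(R_i − R̄_i)(R_m − R̄_m) = 361.5229  ⇒  Cov = 361.5229 / 7 = 51.6461
Σ(R_m − R̄_m)² = 234.2086  ⇒  Var(R_m) = 234.2086 / 7 = 33.4584
β = Cov / Var(R_m) = 51.6461 / 33.4584 = 1.5436
MRP = 6.48% − 1.01% = 5.47%
E(R) = R_f + β × MRP = 1.01% + 1.5436 × 5.47% = 9.45%

9.45%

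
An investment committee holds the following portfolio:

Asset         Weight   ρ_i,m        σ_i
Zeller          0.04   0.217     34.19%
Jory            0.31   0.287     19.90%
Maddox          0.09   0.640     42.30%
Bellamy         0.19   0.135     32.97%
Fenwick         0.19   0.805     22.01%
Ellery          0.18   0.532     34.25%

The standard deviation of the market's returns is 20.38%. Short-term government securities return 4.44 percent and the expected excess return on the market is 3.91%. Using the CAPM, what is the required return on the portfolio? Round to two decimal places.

6.74%

β_Zeller = 0.217 × 34.19% / 20.38% = 0.3640
β_Jory = 0.287 × 19.90% / 20.38% = 0.2802
β_Maddox = 0.640 × 42.30% / 20.38% = 1.3284
β_Bellamy = 0.135 × 32.97% / 20.38% = 0.2184
β_Fenwick = 0.805 × 22.01% / 20.38% = 0.8694
β_Ellery = 0.532 × 34.25% / 20.38% = 0.8941
β_P = Σ w_i β_i = 0.04×0.3640 + 0.31×0.2802 + 0.09×1.3284 + 0.19×0.2184 + 0.19×0.8694 + 0.18×0.8941 = 0.5886
E(R_P) = R_f + β_P × MRP = 4.44% + 0.5886 × 3.91% = 6.74%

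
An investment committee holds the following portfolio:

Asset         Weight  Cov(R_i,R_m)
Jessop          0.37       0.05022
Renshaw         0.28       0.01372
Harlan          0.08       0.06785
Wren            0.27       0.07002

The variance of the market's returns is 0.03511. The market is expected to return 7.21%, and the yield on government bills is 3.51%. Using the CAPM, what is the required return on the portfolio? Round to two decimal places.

8.44%

β_Jessop = 0.05022 / 0.03511 = 1.4304
β_Renshaw = 0.01372 / 0.03511 = 0.3908
β_Harlan = 0.06785 / 0.03511 = 1.9325
β_Wren = 0.07002 / 0.03511 = 1.9943
β_P = Σ w_i β_i = 0.37×1.4304 + 0.28×0.3908 + 0.08×1.9325 + 0.27×1.9943 = 1.3317
MRP = 7.21% − 3.51% = 3.70%
E(R_P) = R_f + β_P × MRP = 3.51% + 1.3317 × 3.70% = 8.44%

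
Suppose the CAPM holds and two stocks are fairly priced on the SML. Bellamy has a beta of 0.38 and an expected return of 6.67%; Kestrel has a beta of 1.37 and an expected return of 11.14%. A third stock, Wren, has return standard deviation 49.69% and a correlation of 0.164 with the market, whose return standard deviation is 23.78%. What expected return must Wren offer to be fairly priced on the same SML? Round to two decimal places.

6.50%

MRP = (11.14% − 6.67%) / (1.37 − 0.38) = 4.5152%
R_f = 6.67% − 0.38 × 4.5152% = 4.9542%
β_Wren = ρ·σ_i/σ_m = 0.164 × 49.69 / 23.78 = 0.3427
E(R_Wren) = R_f + β × MRP = 4.9542% + 0.3427 × 4.5152% = 6.50%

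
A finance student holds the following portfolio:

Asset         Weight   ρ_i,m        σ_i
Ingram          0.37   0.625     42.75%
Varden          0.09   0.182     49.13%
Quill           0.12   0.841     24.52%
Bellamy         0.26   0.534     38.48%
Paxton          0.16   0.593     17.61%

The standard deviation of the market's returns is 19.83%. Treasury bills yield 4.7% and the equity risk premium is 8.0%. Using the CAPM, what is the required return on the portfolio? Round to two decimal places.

12.84%

β_Ingram = 0.625 × 42.75% / 19.83% = 1.3474
β_Varden = 0.182 × 49.13% / 19.83% = 0.4509
β_Quill = 0.841 × 24.52% / 19.83% = 1.0399
β_Bellamy = 0.534 × 38.48% / 19.83% = 1.0362
β_Paxton = 0.593 × 17.61% / 19.83% = 0.5266
β_P = Σ w_i β_i = 0.37×1.3474 + 0.09×0.4509 + 0.12×1.0399 + 0.26×1.0362 + 0.16×0.5266 = 1.0176
E(R_P) = R_f + β_P × MRP = 4.7% + 1.0176 × 8.0% = 12.84%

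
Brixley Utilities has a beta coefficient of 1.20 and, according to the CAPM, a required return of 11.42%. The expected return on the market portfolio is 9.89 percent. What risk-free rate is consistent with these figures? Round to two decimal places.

E(R) = R_f + β(E(R_m) − R_f) = R_f(1 − β) + β·E(R_m)
11.42% = R_f × (1 − 1.20) + 1.20 × 9.89%
11.42% = R_f × -0.20 + 11.8680%
R_f = (11.42% − 11.8680%) / -0.20 = 2.24%

2.24%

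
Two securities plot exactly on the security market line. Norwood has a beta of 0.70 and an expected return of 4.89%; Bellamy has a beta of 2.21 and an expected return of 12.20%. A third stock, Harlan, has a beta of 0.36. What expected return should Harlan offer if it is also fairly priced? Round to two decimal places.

3.24%

MRP (SML slope) = (12.20% − 4.89%) / (2.21 − 0.70) = 7.31% / 1.51 = 4.8411%
R_f (intercept) = 4.89% − 0.70 × 4.8411% = 1.5012%
E(R_Harlan) = R_f + β × MRP = 1.5012% + 0.36 × 4.8411% = 3.24%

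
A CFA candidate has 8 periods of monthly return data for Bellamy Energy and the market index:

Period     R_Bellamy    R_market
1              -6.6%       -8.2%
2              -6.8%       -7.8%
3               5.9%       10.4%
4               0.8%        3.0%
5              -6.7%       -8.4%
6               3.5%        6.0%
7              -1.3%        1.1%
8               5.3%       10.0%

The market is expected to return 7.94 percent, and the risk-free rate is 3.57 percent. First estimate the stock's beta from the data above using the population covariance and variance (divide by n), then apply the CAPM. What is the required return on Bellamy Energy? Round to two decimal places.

Mean R_i = (-6.6 − 6.8 + 5.9 + 0.8 − 6.7 + 3.5 − 1.3 + 5.3) / 8 = -0.7375%
Mean R_m = (-8.2 − 7.8 + 10.4 + 3.0 − 8.4 + 6.0 + 1.1 + 10.0) / 8 = 0.7625%
Σ(R_i − R̄_i)(R_m − R̄_m) = 304.2688  ⇒  Cov = 304.2688 / 8 = 38.0336
Σ(R_m − R̄_m)² = 448.3588  ⇒  Var(R_m) = 448.3588 / 8 = 56.0449
β = Cov / Var(R_m) = 38.0336 / 56.0449 = 0.6786
MRP = 7.94% − 3.57% = 4.37%
E(R) = R_f + β × MRP = 3.57% + 0.6786 × 4.37% = 6.54%

6.54%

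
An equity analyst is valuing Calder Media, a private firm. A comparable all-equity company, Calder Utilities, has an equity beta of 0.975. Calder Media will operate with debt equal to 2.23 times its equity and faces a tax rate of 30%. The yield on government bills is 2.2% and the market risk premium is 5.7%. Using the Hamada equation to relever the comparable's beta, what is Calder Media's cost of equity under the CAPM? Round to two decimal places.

β_L = β_U × [1 + (1 − t)(D/E)] = 0.975 × [1 + (1 − 0.30) × 2.23]
    = 0.975 × [1 + 0.70 × 2.23] = 0.975 × 2.5610 = 2.4970
E(R) = R_f + β_L × MRP = 2.2% + 2.4970 × 5.7% = 16.43%

16.43%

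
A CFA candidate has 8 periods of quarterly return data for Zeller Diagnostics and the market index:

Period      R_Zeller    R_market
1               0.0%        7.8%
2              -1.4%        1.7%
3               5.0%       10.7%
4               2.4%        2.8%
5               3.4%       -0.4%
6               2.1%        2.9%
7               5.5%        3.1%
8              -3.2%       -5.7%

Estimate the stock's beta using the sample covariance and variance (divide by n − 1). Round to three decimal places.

Mean R_i = (0.0 − 1.4 + 5.0 + 2.4 + 3.4 + 2.1 + 5.5 − 3.2) / 8 = 1.7250%
Mean R_m = (7.8 + 1.7 + 10.7 + 2.8 − 0.4 + 2.9 + 3.1 − 5.7) / 8 = 2.8625%
Σ(R_i − R̄_i)(R_m − R̄_m) = 58.3575  ⇒  Cov = 58.3575 / 7 = 8.3368
Σ(R_m − R̄_m)² = 171.1788  ⇒  Var(R_m) = 171.1788 / 7 = 24.4541
β = Cov / Var(R_m) = 8.3368 / 24.4541 = 0.3409

0.341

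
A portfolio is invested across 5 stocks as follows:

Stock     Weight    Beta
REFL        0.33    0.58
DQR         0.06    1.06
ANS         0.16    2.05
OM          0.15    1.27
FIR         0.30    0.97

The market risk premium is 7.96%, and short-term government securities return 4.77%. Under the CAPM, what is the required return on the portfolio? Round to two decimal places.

β_P = Σ w_i β_i = 0.33×0.58 + 0.06×1.06 + 0.16×2.05 + 0.15×1.27 + 0.30×0.97 = 1.0645
E(R_P) = R_f + β_P × MRP = 4.77% + 1.0645 × 7.96% = 13.24%

13.24%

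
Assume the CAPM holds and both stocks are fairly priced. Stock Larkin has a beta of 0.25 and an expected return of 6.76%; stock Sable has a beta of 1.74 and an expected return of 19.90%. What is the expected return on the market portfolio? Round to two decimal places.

Both satisfy E(R) = R_f + β·MRP, so the slope of the SML is
MRP = (19.90% − 6.76%) / (1.74 − 0.25) = 13.14% / 1.49 = 8.8188%
R_f = E(R_Larkin) − β_Larkin·MRP = 6.76% − 0.25 × 8.8188% = 4.5553%
E(R_m) = R_f + MRP = 4.5553% + 8.8188% = 13.37%

13.37%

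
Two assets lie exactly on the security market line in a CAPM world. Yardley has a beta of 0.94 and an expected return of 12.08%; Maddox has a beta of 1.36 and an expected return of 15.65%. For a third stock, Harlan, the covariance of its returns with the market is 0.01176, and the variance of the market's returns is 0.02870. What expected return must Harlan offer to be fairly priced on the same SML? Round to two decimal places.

MRP = (15.65% − 12.08%) / (1.36 − 0.94) = 8.5000%
R_f = 12.08% − 0.94 × 8.5000% = 4.0900%
β_Harlan = Cov / Var(R_m) = 0.01176 / 0.02870 = 0.4098
E(R_Harlan) = R_f + β × MRP = 4.0900% + 0.4098 × 8.5000% = 7.57%

7.57%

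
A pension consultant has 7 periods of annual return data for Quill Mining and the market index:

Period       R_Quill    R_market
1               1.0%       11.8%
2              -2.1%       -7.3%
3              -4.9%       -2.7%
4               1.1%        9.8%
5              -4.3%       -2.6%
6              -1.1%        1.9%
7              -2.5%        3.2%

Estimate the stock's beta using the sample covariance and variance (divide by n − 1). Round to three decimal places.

0.271

Mean R_i = (1.0 − 2.1 − 4.9 + 1.1 − 4.3 − 1.1 − 2.5) / 7 = -1.8286%
Mean R_m = (11.8 − 7.3 − 2.7 + 9.8 − 2.6 + 1.9 + 3.2) / 7 = 2.0143%
Σ(R_i − R̄_i)(R_m − R̄_m) = 78.0129  ⇒  Cov = 78.0129 / 6 = 13.0022
Σ(R_m − R̄_m)² = 288.0686  ⇒  Var(R_m) = 288.0686 / 6 = 48.0114
β = Cov / Var(R_m) = 13.0022 / 48.0114 = 0.2708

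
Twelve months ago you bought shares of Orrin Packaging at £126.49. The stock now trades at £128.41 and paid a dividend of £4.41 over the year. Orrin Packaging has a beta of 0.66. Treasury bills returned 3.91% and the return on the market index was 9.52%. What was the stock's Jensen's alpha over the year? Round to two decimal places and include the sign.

Realised HPR = (P1 + D1 − P0) / P0 = (128.41 + 4.41 − 126.49) / 126.49 = 6.33 / 126.49 = 5.0043%
MRP = 9.52% − 3.91% = 5.61%
CAPM required = R_f + β·MRP = 3.91% + 0.66 × 5.61% = 7.6126%
α = realised − required = 5.0043% − 7.6126% = -2.61%

-2.61%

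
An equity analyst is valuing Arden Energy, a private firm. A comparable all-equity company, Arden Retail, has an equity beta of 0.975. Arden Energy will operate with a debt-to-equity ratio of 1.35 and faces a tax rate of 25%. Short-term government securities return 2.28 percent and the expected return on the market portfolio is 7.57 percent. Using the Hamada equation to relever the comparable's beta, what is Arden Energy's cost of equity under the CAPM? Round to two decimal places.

12.66%

β_L = β_U × [1 + (1 − t)(D/E)] = 0.975 × [1 + (1 − 0.25) × 1.35]
    = 0.975 × [1 + 0.75 × 1.35] = 0.975 × 2.0125 = 1.9622
MRP = 7.57% − 2.28% = 5.29%
E(R) = R_f + β_L × MRP = 2.28% + 1.9622 × 5.29% = 12.66%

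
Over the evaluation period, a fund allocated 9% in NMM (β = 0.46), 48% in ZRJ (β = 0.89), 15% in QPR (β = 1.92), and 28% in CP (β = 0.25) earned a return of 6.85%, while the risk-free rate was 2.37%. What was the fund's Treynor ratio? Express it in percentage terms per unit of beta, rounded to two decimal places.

5.42%

β_P = 0.09×0.46 + 0.48×0.89 + 0.15×1.92 + 0.28×0.25 = 0.8266
Treynor = (R_P − R_f) / β_P = (6.85% − 2.37%) / 0.8266 = 4.48% / 0.8266 = 5.42%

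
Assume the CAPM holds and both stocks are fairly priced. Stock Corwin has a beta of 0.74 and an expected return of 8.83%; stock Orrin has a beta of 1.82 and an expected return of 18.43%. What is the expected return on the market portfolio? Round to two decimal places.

Both satisfy E(R) = R_f + β·MRP, so the slope of the SML is
MRP = (18.43% − 8.83%) / (1.82 − 0.74) = 9.60% / 1.08 = 8.8889%
R_f = E(R_Corwin) − β_Corwin·MRP = 8.83% − 0.74 × 8.8889% = 2.2522%
E(R_m) = R_f + MRP = 2.2522% + 8.8889% = 11.14%

11.14%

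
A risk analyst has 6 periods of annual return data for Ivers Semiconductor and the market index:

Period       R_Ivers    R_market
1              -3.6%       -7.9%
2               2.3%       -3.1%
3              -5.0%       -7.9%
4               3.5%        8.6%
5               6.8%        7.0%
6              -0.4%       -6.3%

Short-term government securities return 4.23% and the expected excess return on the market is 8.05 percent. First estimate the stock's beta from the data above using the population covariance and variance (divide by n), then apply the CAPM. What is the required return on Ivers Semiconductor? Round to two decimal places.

8.42%

Mean R_i = (-3.6 + 2.3 − 5.0 + 3.5 + 6.8 − 0.4) / 6 = 0.6000%
Mean R_m = (-7.9 − 3.1 − 7.9 + 8.6 + 7.0 − 6.3) / 6 = -1.6000%
Σ(R_i − R̄_i)(R_m − R̄_m) = 146.7900  ⇒  Cov = 146.7900 / 6 = 24.4650
Σ(R_m − R̄_m)² = 281.7200  ⇒  Var(R_m) = 281.7200 / 6 = 46.9533
β = Cov / Var(R_m) = 24.4650 / 46.9533 = 0.5210
E(R) = R_f + β × MRP = 4.23% + 0.5210 × 8.05% = 8.42%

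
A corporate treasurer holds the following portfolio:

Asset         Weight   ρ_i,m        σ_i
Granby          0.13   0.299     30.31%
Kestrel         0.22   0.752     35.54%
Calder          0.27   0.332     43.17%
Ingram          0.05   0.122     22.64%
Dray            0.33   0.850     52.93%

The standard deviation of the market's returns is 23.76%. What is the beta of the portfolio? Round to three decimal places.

1.091

β_Granby = 0.299 × 30.31% / 23.76% = 0.3814
β_Kestrel = 0.752 × 35.54% / 23.76% = 1.1248
β_Calder = 0.332 × 43.17% / 23.76% = 0.6032
β_Ingram = 0.122 × 22.64% / 23.76% = 0.1162
β_Dray = 0.850 × 52.93% / 23.76% = 1.8935
β_P = Σ w_i β_i = 0.13×0.3814 + 0.22×1.1248 + 0.27×0.6032 + 0.05×0.1162 + 0.33×1.8935 = 1.0906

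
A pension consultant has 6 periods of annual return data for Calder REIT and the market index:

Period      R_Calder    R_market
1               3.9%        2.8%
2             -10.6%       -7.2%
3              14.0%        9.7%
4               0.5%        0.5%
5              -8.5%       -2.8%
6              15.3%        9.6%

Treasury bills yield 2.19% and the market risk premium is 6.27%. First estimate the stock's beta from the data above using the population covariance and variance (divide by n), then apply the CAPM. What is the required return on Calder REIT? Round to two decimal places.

12.20%

Mean R_i = (3.9 − 10.6 + 14.0 + 0.5 − 8.5 + 15.3) / 6 = 2.4333%
Mean R_m = (2.8 − 7.2 + 9.7 + 0.5 − 2.8 + 9.6) / 6 = 2.1000%
Σ(R_i − R̄_i)(R_m − R̄_m) = 363.3100  ⇒  Cov = 363.3100 / 6 = 60.5517
Σ(R_m − R̄_m)² = 227.5600  ⇒  Var(R_m) = 227.5600 / 6 = 37.9267
β = Cov / Var(R_m) = 60.5517 / 37.9267 = 1.5965
E(R) = R_f + β × MRP = 2.19% + 1.5965 × 6.27% = 12.20%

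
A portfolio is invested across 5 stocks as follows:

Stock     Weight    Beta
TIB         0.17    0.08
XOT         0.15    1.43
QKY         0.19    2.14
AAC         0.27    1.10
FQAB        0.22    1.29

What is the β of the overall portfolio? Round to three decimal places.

1.216

β_P = Σ w_i β_i = 0.17×0.08 + 0.15×1.43 + 0.19×2.14 + 0.27×1.10 + 0.22×1.29 = 1.2155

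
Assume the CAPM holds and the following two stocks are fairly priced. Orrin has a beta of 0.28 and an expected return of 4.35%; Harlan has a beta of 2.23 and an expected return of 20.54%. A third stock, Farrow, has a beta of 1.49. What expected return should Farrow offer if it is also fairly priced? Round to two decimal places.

MRP (SML slope) = (20.54% − 4.35%) / (2.23 − 0.28) = 16.19% / 1.95 = 8.3026%
R_f (intercept) = 4.35% − 0.28 × 8.3026% = 2.0253%
E(R_Farrow) = R_f + β × MRP = 2.0253% + 1.49 × 8.3026% = 14.40%

14.40%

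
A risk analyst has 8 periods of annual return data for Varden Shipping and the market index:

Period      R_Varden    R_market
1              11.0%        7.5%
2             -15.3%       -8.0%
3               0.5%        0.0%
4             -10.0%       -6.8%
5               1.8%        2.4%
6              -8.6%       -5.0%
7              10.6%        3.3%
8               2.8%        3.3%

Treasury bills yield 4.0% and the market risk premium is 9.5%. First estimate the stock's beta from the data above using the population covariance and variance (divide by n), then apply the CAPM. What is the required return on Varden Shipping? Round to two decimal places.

19.78%

Mean R_i = (11.0 − 15.3 + 0.5 − 10.0 + 1.8 − 8.6 + 10.6 + 2.8) / 8 = -0.9000%
Mean R_m = (7.5 − 8.0 + 0.0 − 6.8 + 2.4 − 5.0 + 3.3 + 3.3) / 8 = -0.4125%
Σ(R_i − R̄_i)(R_m − R̄_m) = 361.4700  ⇒  Cov = 361.4700 / 8 = 45.1838
Σ(R_m − R̄_m)² = 217.6688  ⇒  Var(R_m) = 217.6688 / 8 = 27.2086
β = Cov / Var(R_m) = 45.1838 / 27.2086 = 1.6606
E(R) = R_f + β × MRP = 4.0% + 1.6606 × 9.5% = 19.78%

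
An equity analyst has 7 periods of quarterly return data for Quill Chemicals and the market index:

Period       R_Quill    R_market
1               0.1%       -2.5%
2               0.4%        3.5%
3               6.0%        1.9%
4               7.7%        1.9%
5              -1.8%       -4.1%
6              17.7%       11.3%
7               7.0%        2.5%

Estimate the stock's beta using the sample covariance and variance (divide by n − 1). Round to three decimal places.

Mean R_i = (0.1 + 0.4 + 6.0 + 7.7 − 1.8 + 17.7 + 7.0) / 7 = 5.3000%
Mean R_m = (-2.5 + 3.5 + 1.9 + 1.9 − 4.1 + 11.3 + 2.5) / 7 = 2.0714%
Σ(R_i − R̄_i)(R_m − R̄_m) = 175.2200  ⇒  Cov = 175.2200 / 6 = 29.2033
Σ(R_m − R̄_m)² = 146.4343  ⇒  Var(R_m) = 146.4343 / 6 = 24.4057
β = Cov / Var(R_m) = 29.2033 / 24.4057 = 1.1966

1.197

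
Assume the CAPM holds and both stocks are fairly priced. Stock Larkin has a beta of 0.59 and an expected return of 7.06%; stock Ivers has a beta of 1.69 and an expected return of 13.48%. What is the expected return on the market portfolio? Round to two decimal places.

Both satisfy E(R) = R_f + β·MRP, so the slope of the SML is
MRP = (13.48% − 7.06%) / (1.69 − 0.59) = 6.42% / 1.10 = 5.8364%
R_f = E(R_Larkin) − β_Larkin·MRP = 7.06% − 0.59 × 5.8364% = 3.6165%
E(R_m) = R_f + MRP = 3.6165% + 5.8364% = 9.45%

9.45%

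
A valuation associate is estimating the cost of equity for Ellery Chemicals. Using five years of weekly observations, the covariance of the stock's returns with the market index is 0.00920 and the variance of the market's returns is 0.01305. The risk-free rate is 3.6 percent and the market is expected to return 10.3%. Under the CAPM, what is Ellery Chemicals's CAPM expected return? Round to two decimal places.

β = Cov(R_i, R_m) / Var(R_m) = 0.00920 / 0.01305 = 0.7050
MRP = 10.3% − 3.6% = 6.70%
E(R) = R_f + β × MRP = 3.6% + 0.7050 × 6.7% = 8.32%

8.32%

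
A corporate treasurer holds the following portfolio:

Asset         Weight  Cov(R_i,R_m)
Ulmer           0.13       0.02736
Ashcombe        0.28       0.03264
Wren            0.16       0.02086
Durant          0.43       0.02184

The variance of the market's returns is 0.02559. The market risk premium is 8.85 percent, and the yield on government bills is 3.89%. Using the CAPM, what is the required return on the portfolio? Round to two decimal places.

12.68%

β_Ulmer = 0.02736 / 0.02559 = 1.0692
β_Ashcombe = 0.03264 / 0.02559 = 1.2755
β_Wren = 0.02086 / 0.02559 = 0.8152
β_Durant = 0.02184 / 0.02559 = 0.8535
β_P = Σ w_i β_i = 0.13×1.0692 + 0.28×1.2755 + 0.16×0.8152 + 0.43×0.8535 = 0.9936
E(R_P) = R_f + β_P × MRP = 3.89% + 0.9936 × 8.85% = 12.68%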